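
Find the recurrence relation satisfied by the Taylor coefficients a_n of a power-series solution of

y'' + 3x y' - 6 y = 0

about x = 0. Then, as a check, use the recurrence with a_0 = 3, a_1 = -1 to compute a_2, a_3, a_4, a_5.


Substitute y = sum_n a_n x^n.
y''(x) has coefficient (n+2)(n+1) a_{n+2} at x^n;
3 x y'(x) has coefficient 3 n a_n at x^n (shift);
-6 y(x) has coefficient -6 a_n at x^n.
Matching x^n: (n+2)(n+1) a_{n+2} + (3n - 6) a_n = 0.
Thus a_{n+2} = (-3n + 6) / ((n+1)(n+2)) * a_n.

Check with a_0 = 3, a_1 = -1 (apply the recurrence for n = 0, 1, 2, 3): a_0 = 3, a_1 = -1, a_2 = 9, a_3 = -1/2, a_4 = 0, a_5 = 3/40.

a_(n+2) = (-3n + 6) / ((n+1)(n+2)) * a_n; check: a_0 = 3, a_1 = -1, a_2 = 9, a_3 = -1/2, a_4 = 0, a_5 = 3/40


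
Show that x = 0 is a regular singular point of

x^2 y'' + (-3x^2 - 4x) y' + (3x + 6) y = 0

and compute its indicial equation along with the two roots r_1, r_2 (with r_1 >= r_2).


Divide by x^2 to reach normal form y'' + P_1(x) y' + P_2(x) y = 0 with P_1(x) = -3 - 4/x and P_2(x) = 3/x + 6/x^2.
x = 0 is a singular point because the y'-coefficient -3 - 4/x has a pole at x = 0 and the y-coefficient 3/x + 6/x^2 has a pole at x = 0.
It is a regular singular point because x P_1(x) = p(x) = -3x - 4 and x^2 P_2(x) = q(x) = 3x + 6 are polynomials, hence analytic at x = 0.
p(0) = -4,  q(0) = 6.
Indicial equation: r(r-1) + p(0) r + q(0) = 0, i.e. r^2 + (p(0) - 1) r + q(0) = 0, i.e. r^2 - 5 r + 6 = 0.
Discriminant: (-5)^2 - 4(6) = 1, so r = (5 ± 1)/2.
Solving: r_1 = 3, r_2 = 2.

indicial: r^2 - 5 r + 6 = 0; roots r_1 = 3, r_2 = 2


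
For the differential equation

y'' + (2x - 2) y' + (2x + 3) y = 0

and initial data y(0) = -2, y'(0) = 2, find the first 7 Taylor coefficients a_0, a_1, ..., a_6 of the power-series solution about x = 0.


Ansatz: y(x) = sum_{n>=0} a_n x^n, so y'(x) = sum_{n>=1} n a_n x^(n-1) and y''(x) = sum_{n>=2} n(n-1) a_n x^(n-2).
Substitute into P(x) y'' + Q(x) y' + R(x) y = 0 with P(x) = 1, Q(x) = 2x - 2, R(x) = 2x + 3, and match powers of x.
Initial conditions: a_0 = -2, a_1 = 2.
Setting the coefficient of each power of x to zero and solving order by order (substituting the coefficients already found):
  x^0: 2 a_2 - 2 a_1 + 3 a_0 = 0  ->  2 a_2 = 2 a_1 - 3 a_0 = 10  ->  a_2 = 5
  x^1: 6 a_3 - 4 a_2 + 5 a_1 + 2 a_0 = 0  ->  6 a_3 = 4 a_2 - 5 a_1 - 2 a_0 = 14  ->  a_3 = 7/3
  x^2: 12 a_4 - 6 a_3 + 7 a_2 + 2 a_1 = 0  ->  12 a_4 = 6 a_3 - 7 a_2 - 2 a_1 = -25  ->  a_4 = -25/12
  x^3: 20 a_5 - 8 a_4 + 9 a_3 + 2 a_2 = 0  ->  20 a_5 = 8 a_4 - 9 a_3 - 2 a_2 = -143/3  ->  a_5 = -143/60
  x^4: 30 a_6 - 10 a_5 + 11 a_4 + 2 a_3 = 0  ->  30 a_6 = 10 a_5 - 11 a_4 - 2 a_3 = -67/12  ->  a_6 = -67/360
Truncated series: y(x) = -2 + 2 x + 5 x^2 + (7/3) x^3 - (25/12) x^4 - (143/60) x^5 - (67/360) x^6 + O(x^7).

a_0 = -2; a_1 = 2; a_2 = 5; a_3 = 7/3; a_4 = -25/12; a_5 = -143/60; a_6 = -67/360


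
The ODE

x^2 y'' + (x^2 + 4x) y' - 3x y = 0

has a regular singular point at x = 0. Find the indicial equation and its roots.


Divide by x^2 to reach normal form y'' + P_1(x) y' + P_2(x) y = 0 with P_1(x) = 1 + 4/x and P_2(x) = -3/x.
x = 0 is a singular point because the y'-coefficient 1 + 4/x has a pole at x = 0 and the y-coefficient -3/x has a pole at x = 0.
It is a regular singular point because x P_1(x) = p(x) = x + 4 and x^2 P_2(x) = q(x) = -3x are polynomials, hence analytic at x = 0.
p(0) = 4,  q(0) = 0.
Indicial equation: r(r-1) + p(0) r + q(0) = 0, i.e. r^2 + (p(0) - 1) r + q(0) = 0, i.e. r^2 + 3 r = 0.
Discriminant: (3)^2 - 4(0) = 9, so r = (-3 ± 3)/2.
Solving: r_1 = 0, r_2 = -3.

indicial: r^2 + 3 r = 0; roots r_1 = 0, r_2 = -3


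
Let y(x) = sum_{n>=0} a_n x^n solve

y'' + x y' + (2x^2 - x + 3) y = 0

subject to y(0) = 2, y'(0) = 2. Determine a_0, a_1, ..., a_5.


Ansatz: y(x) = sum_{n>=0} a_n x^n, so y'(x) = sum_{n>=1} n a_n x^(n-1) and y''(x) = sum_{n>=2} n(n-1) a_n x^(n-2).
Substitute into P(x) y'' + Q(x) y' + R(x) y = 0 with P(x) = 1, Q(x) = x, R(x) = 2x^2 - x + 3, and match powers of x.
Initial conditions: a_0 = 2, a_1 = 2.
Setting the coefficient of each power of x to zero and solving order by order (substituting the coefficients already found):
  x^0: 2 a_2 + 3 a_0 = 0  ->  2 a_2 = -3 a_0 = -6  ->  a_2 = -3
  x^1: 6 a_3 + 4 a_1 - a_0 = 0  ->  6 a_3 = -4 a_1 + a_0 = -6  ->  a_3 = -1
  x^2: 12 a_4 + 5 a_2 - a_1 + 2 a_0 = 0  ->  12 a_4 = -5 a_2 + a_1 - 2 a_0 = 13  ->  a_4 = 13/12
  x^3: 20 a_5 + 6 a_3 - a_2 + 2 a_1 = 0  ->  20 a_5 = -6 a_3 + a_2 - 2 a_1 = -1  ->  a_5 = -1/20
Truncated series: y(x) = 2 + 2 x - 3 x^2 - x^3 + (13/12) x^4 - (1/20) x^5 + O(x^6).

a_0 = 2; a_1 = 2; a_2 = -3; a_3 = -1; a_4 = 13/12; a_5 = -1/20


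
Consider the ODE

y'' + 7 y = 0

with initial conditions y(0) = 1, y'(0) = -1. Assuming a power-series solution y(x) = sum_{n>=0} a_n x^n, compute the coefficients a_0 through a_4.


Ansatz: y(x) = sum_{n>=0} a_n x^n, so y'(x) = sum_{n>=1} n a_n x^(n-1) and y''(x) = sum_{n>=2} n(n-1) a_n x^(n-2).
Substitute into P(x) y'' + Q(x) y' + R(x) y = 0 with P(x) = 1, Q(x) = 0, R(x) = 7, and match powers of x.
Initial conditions: a_0 = 1, a_1 = -1.
Setting the coefficient of each power of x to zero and solving order by order (substituting the coefficients already found):
  x^0: 2 a_2 + 7 a_0 = 0  ->  2 a_2 = -7 a_0 = -7  ->  a_2 = -7/2
  x^1: 6 a_3 + 7 a_1 = 0  ->  6 a_3 = -7 a_1 = 7  ->  a_3 = 7/6
  x^2: 12 a_4 + 7 a_2 = 0  ->  12 a_4 = -7 a_2 = 49/2  ->  a_4 = 49/24
Truncated series: y(x) = 1 - x - (7/2) x^2 + (7/6) x^3 + (49/24) x^4 + O(x^5).

a_0 = 1; a_1 = -1; a_2 = -7/2; a_3 = 7/6; a_4 = 49/24


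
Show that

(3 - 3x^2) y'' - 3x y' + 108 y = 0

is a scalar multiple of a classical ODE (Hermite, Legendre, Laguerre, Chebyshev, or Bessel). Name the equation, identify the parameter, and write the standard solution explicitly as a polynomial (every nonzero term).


All three coefficients share the factor 3; dividing through by 3 gives  (1 - x^2) y'' - x y' + 36 y = 0.
This matches the Chebyshev equation (1 - x^2) y'' - x y' + n^2 y = 0 (note the -x y' term, not -2x y') with n^2 = 36, so n = 6; the polynomial solution is T_6(x).
With y = sum_k a_k x^k, matching x^k gives (k+2)(k+1) a_{k+2} = (k^2 - n^2) a_k = (k - 6)(k + 6) a_k. The right side vanishes at k = 6, so the series with the parity of 6 terminates at degree 6.
Standard normalization: leading coefficient of T_n is 2^(n-1), so a_6 = 2^5 = 32. Work downward with a_k = (k+1)(k+2) a_{k+2} / ((k - 6)(k + 6)):
  a_4 = (5)(6)(32) / ((4 - 6)(4 + 6)) = 960/(-20) = -48
  a_2 = (3)(4)(-48) / ((2 - 6)(2 + 6)) = -576/(-32) = 18
  a_0 = (1)(2)(18) / ((0 - 6)(0 + 6)) = 36/(-36) = -1
Hence T_6(x) = 32 x^6 - 48 x^4 + 18 x^2 - 1.

T_6(x); series = 32 x^6 - 48 x^4 + 18 x^2 - 1


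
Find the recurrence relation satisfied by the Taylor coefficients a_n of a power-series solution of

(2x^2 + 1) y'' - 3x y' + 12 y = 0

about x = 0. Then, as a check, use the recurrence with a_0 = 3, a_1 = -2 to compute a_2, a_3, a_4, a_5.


Substitute y = sum_n a_n x^n.
(1 + 2 x^2) y'' contributes (n+2)(n+1) a_{n+2} + 2 n(n-1) a_n at x^n.
-3 x y'(x) contributes -3 n a_n at x^n.
12 y(x) contributes 12 a_n at x^n.
Matching x^n: (n+2)(n+1) a_{n+2} + (2 n(n-1) - 3 n + 12) a_n = 0.
Thus a_{n+2} = (-2 n(n-1) + 3 n - 12) / ((n+1)(n+2)) * a_n.

Check with a_0 = 3, a_1 = -2 (apply the recurrence for n = 0, 1, 2, 3): a_0 = 3, a_1 = -2, a_2 = -18, a_3 = 3, a_4 = 15, a_5 = -9/4.

a_(n+2) = (-2 n(n-1) + 3 n - 12) / ((n+1)(n+2)) * a_n; check: a_0 = 3, a_1 = -2, a_2 = -18, a_3 = 3, a_4 = 15, a_5 = -9/4


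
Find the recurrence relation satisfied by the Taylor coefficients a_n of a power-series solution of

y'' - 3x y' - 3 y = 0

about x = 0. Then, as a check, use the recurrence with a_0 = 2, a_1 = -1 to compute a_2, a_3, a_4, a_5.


Substitute y = sum_n a_n x^n.
y''(x) has coefficient (n+2)(n+1) a_{n+2} at x^n;
-3 x y'(x) has coefficient -3 n a_n at x^n (shift);
-3 y(x) has coefficient -3 a_n at x^n.
Matching x^n: (n+2)(n+1) a_{n+2} + (-3n - 3) a_n = 0.
Thus a_{n+2} = (3n + 3) / ((n+1)(n+2)) * a_n.

Check with a_0 = 2, a_1 = -1 (apply the recurrence for n = 0, 1, 2, 3): a_0 = 2, a_1 = -1, a_2 = 3, a_3 = -1, a_4 = 9/4, a_5 = -3/5.

a_(n+2) = (3n + 3) / ((n+1)(n+2)) * a_n; check: a_0 = 2, a_1 = -1, a_2 = 3, a_3 = -1, a_4 = 9/4, a_5 = -3/5


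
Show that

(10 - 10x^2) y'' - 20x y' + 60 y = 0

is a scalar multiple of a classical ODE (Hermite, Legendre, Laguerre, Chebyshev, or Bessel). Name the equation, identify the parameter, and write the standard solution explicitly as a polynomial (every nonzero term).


All three coefficients share the factor 10; dividing through by 10 gives  (1 - x^2) y'' - 2x y' + 6 y = 0.
This matches the Legendre equation (1 - x^2) y'' - 2x y' + n(n+1) y = 0 (note the -2x y' term) with n(n+1) = 6, so n = 2; the polynomial solution is P_2(x).
With y = sum_k a_k x^k, matching x^k gives (k+2)(k+1) a_{k+2} = [k(k+1) - n(n+1)] a_k = (k - 2)(k + 3) a_k. The right side vanishes at k = 2, so the series with the parity of 2 terminates at degree 2.
Standard normalization (P_n(1) = 1): leading coefficient (2n)!/(2^n (n!)^2) = 24/(4*4) = 3/2, so a_2 = 3/2. Work downward with a_k = (k+1)(k+2) a_{k+2} / ((k - 2)(k + 3)):
  a_0 = (1)(2)(3/2) / ((0 - 2)(0 + 3)) = 3/(-6) = -1/2
Hence P_2(x) = 3 x^2/2 - 1/2.

P_2(x); series = 3 x^2/2 - 1/2


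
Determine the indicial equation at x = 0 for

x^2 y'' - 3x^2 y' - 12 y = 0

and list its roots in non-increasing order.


Divide by x^2 to reach normal form y'' + P_1(x) y' + P_2(x) y = 0 with P_1(x) = -3 and P_2(x) = -12/x^2.
x = 0 is a singular point because the y-coefficient -12/x^2 has a pole at x = 0.
It is a regular singular point because x P_1(x) = p(x) = -3x and x^2 P_2(x) = q(x) = -12 are polynomials, hence analytic at x = 0.
p(0) = 0,  q(0) = -12.
Indicial equation: r(r-1) + p(0) r + q(0) = 0, i.e. r^2 + (p(0) - 1) r + q(0) = 0, i.e. r^2 - 1 r - 12 = 0.
Discriminant: (-1)^2 - 4(-12) = 49, so r = (1 ± 7)/2.
Solving: r_1 = 4, r_2 = -3.

indicial: r^2 - 1 r - 12 = 0; roots r_1 = 4, r_2 = -3


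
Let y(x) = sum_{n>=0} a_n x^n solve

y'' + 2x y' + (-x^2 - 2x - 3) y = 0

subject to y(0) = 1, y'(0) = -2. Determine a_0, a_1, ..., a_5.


Ansatz: y(x) = sum_{n>=0} a_n x^n, so y'(x) = sum_{n>=1} n a_n x^(n-1) and y''(x) = sum_{n>=2} n(n-1) a_n x^(n-2).
Substitute into P(x) y'' + Q(x) y' + R(x) y = 0 with P(x) = 1, Q(x) = 2x, R(x) = -x^2 - 2x - 3, and match powers of x.
Initial conditions: a_0 = 1, a_1 = -2.
Setting the coefficient of each power of x to zero and solving order by order (substituting the coefficients already found):
  x^0: 2 a_2 - 3 a_0 = 0  ->  2 a_2 = 3 a_0 = 3  ->  a_2 = 3/2
  x^1: 6 a_3 - a_1 - 2 a_0 = 0  ->  6 a_3 = a_1 + 2 a_0 = 0  ->  a_3 = 0
  x^2: 12 a_4 + a_2 - 2 a_1 - a_0 = 0  ->  12 a_4 = -a_2 + 2 a_1 + a_0 = -9/2  ->  a_4 = -3/8
  x^3: 20 a_5 + 3 a_3 - 2 a_2 - a_1 = 0  ->  20 a_5 = -3 a_3 + 2 a_2 + a_1 = 1  ->  a_5 = 1/20
Truncated series: y(x) = 1 - 2 x + (3/2) x^2 - (3/8) x^4 + (1/20) x^5 + O(x^6).

a_0 = 1; a_1 = -2; a_2 = 3/2; a_3 = 0; a_4 = -3/8; a_5 = 1/20


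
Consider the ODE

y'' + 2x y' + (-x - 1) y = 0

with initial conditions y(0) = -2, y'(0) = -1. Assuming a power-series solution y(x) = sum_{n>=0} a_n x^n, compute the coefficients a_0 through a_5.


Ansatz: y(x) = sum_{n>=0} a_n x^n, so y'(x) = sum_{n>=1} n a_n x^(n-1) and y''(x) = sum_{n>=2} n(n-1) a_n x^(n-2).
Substitute into P(x) y'' + Q(x) y' + R(x) y = 0 with P(x) = 1, Q(x) = 2x, R(x) = -x - 1, and match powers of x.
Initial conditions: a_0 = -2, a_1 = -1.
Setting the coefficient of each power of x to zero and solving order by order (substituting the coefficients already found):
  x^0: 2 a_2 - a_0 = 0  ->  2 a_2 = a_0 = -2  ->  a_2 = -1
  x^1: 6 a_3 + a_1 - a_0 = 0  ->  6 a_3 = -a_1 + a_0 = -1  ->  a_3 = -1/6
  x^2: 12 a_4 + 3 a_2 - a_1 = 0  ->  12 a_4 = -3 a_2 + a_1 = 2  ->  a_4 = 1/6
  x^3: 20 a_5 + 5 a_3 - a_2 = 0  ->  20 a_5 = -5 a_3 + a_2 = -1/6  ->  a_5 = -1/120
Truncated series: y(x) = -2 - x - x^2 - (1/6) x^3 + (1/6) x^4 - (1/120) x^5 + O(x^6).

a_0 = -2; a_1 = -1; a_2 = -1; a_3 = -1/6; a_4 = 1/6; a_5 = -1/120


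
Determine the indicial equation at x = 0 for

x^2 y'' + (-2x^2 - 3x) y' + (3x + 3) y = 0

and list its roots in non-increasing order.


Divide by x^2 to reach normal form y'' + P_1(x) y' + P_2(x) y = 0 with P_1(x) = -2 - 3/x and P_2(x) = 3/x + 3/x^2.
x = 0 is a singular point because the y'-coefficient -2 - 3/x has a pole at x = 0 and the y-coefficient 3/x + 3/x^2 has a pole at x = 0.
It is a regular singular point because x P_1(x) = p(x) = -2x - 3 and x^2 P_2(x) = q(x) = 3x + 3 are polynomials, hence analytic at x = 0.
p(0) = -3,  q(0) = 3.
Indicial equation: r(r-1) + p(0) r + q(0) = 0, i.e. r^2 + (p(0) - 1) r + q(0) = 0, i.e. r^2 - 4 r + 3 = 0.
Discriminant: (-4)^2 - 4(3) = 4, so r = (4 ± 2)/2.
Solving: r_1 = 3, r_2 = 1.

indicial: r^2 - 4 r + 3 = 0; roots r_1 = 3, r_2 = 1


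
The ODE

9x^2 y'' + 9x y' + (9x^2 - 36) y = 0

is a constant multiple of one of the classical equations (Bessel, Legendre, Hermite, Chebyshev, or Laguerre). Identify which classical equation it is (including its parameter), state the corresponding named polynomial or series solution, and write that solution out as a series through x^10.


All three coefficients share the factor 9; dividing through by 9 gives  x^2 y'' + x y' + (x^2 - 4) y = 0.
This matches the Bessel equation x^2 y'' + x y' + (x^2 - nu^2) y = 0 with nu^2 = 4, so nu = 2; the solution bounded at x = 0 is J_2(x).
Frobenius at x = 0: indicial roots ±nu; for r = nu the recurrence k(k + 2nu) c_k = -c_{k-2} gives the standard series J_nu(x) = sum_{k>=0} (-1)^k / (k! (k+nu)!) (x/2)^(2k+nu). Evaluate the first 5 terms:
  k = 0: (-1)^0 / (0! * 2! * 2^2) x^2 = 1/(1*2*4) x^2 = (1/8) x^2
  k = 1: (-1)^1 / (1! * 3! * 2^4) x^4 = -1/(1*6*16) x^4 = (-1/96) x^4
  k = 2: (-1)^2 / (2! * 4! * 2^6) x^6 = 1/(2*24*64) x^6 = (1/3072) x^6
  k = 3: (-1)^3 / (3! * 5! * 2^8) x^8 = -1/(6*120*256) x^8 = (-1/184320) x^8
  k = 4: (-1)^4 / (4! * 6! * 2^10) x^10 = 1/(24*720*1024) x^10 = (1/17694720) x^10
Hence J_2(x) = x^10/17694720 - x^8/184320 + x^6/3072 - x^4/96 + x^2/8 + ....

J_2(x); series = x^10/17694720 - x^8/184320 + x^6/3072 - x^4/96 + x^2/8


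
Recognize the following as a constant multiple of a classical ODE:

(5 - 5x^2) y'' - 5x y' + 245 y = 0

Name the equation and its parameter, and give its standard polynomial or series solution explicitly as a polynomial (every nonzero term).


All three coefficients share the factor 5; dividing through by 5 gives  (1 - x^2) y'' - x y' + 49 y = 0.
This matches the Chebyshev equation (1 - x^2) y'' - x y' + n^2 y = 0 (note the -x y' term, not -2x y') with n^2 = 49, so n = 7; the polynomial solution is T_7(x).
With y = sum_k a_k x^k, matching x^k gives (k+2)(k+1) a_{k+2} = (k^2 - n^2) a_k = (k - 7)(k + 7) a_k. The right side vanishes at k = 7, so the series with the parity of 7 terminates at degree 7.
Standard normalization: leading coefficient of T_n is 2^(n-1), so a_7 = 2^6 = 64. Work downward with a_k = (k+1)(k+2) a_{k+2} / ((k - 7)(k + 7)):
  a_5 = (6)(7)(64) / ((5 - 7)(5 + 7)) = 2688/(-24) = -112
  a_3 = (4)(5)(-112) / ((3 - 7)(3 + 7)) = -2240/(-40) = 56
  a_1 = (2)(3)(56) / ((1 - 7)(1 + 7)) = 336/(-48) = -7
Hence T_7(x) = 64 x^7 - 112 x^5 + 56 x^3 - 7 x.

T_7(x); series = 64 x^7 - 112 x^5 + 56 x^3 - 7 x


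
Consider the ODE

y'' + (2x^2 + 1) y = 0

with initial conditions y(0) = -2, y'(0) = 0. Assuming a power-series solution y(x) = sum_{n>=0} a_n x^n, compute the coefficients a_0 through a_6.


Ansatz: y(x) = sum_{n>=0} a_n x^n, so y'(x) = sum_{n>=1} n a_n x^(n-1) and y''(x) = sum_{n>=2} n(n-1) a_n x^(n-2).
Substitute into P(x) y'' + Q(x) y' + R(x) y = 0 with P(x) = 1, Q(x) = 0, R(x) = 2x^2 + 1, and match powers of x.
Initial conditions: a_0 = -2, a_1 = 0.
Setting the coefficient of each power of x to zero and solving order by order (substituting the coefficients already found):
  x^0: 2 a_2 + a_0 = 0  ->  2 a_2 = -a_0 = 2  ->  a_2 = 1
  x^1: 6 a_3 + a_1 = 0  ->  6 a_3 = -a_1 = 0  ->  a_3 = 0
  x^2: 12 a_4 + a_2 + 2 a_0 = 0  ->  12 a_4 = -a_2 - 2 a_0 = 3  ->  a_4 = 1/4
  x^3: 20 a_5 + a_3 + 2 a_1 = 0  ->  20 a_5 = -a_3 - 2 a_1 = 0  ->  a_5 = 0
  x^4: 30 a_6 + a_4 + 2 a_2 = 0  ->  30 a_6 = -a_4 - 2 a_2 = -9/4  ->  a_6 = -3/40
Truncated series: y(x) = -2 + x^2 + (1/4) x^4 - (3/40) x^6 + O(x^7).

a_0 = -2; a_1 = 0; a_2 = 1; a_3 = 0; a_4 = 1/4; a_5 = 0; a_6 = -3/40


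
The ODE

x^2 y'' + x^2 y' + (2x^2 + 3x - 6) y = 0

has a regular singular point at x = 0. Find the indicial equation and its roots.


Divide by x^2 to reach normal form y'' + P_1(x) y' + P_2(x) y = 0 with P_1(x) = 1 and P_2(x) = 2 + 3/x - 6/x^2.
x = 0 is a singular point because the y-coefficient 2 + 3/x - 6/x^2 has a pole at x = 0.
It is a regular singular point because x P_1(x) = p(x) = x and x^2 P_2(x) = q(x) = 2x^2 + 3x - 6 are polynomials, hence analytic at x = 0.
p(0) = 0,  q(0) = -6.
Indicial equation: r(r-1) + p(0) r + q(0) = 0, i.e. r^2 + (p(0) - 1) r + q(0) = 0, i.e. r^2 - 1 r - 6 = 0.
Discriminant: (-1)^2 - 4(-6) = 25, so r = (1 ± 5)/2.
Solving: r_1 = 3, r_2 = -2.

indicial: r^2 - 1 r - 6 = 0; roots r_1 = 3, r_2 = -2


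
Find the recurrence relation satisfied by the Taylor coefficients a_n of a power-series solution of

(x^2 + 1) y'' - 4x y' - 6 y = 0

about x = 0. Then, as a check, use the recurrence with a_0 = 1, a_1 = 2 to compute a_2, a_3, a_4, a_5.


Substitute y = sum_n a_n x^n.
(1 + 1 x^2) y'' contributes (n+2)(n+1) a_{n+2} + n(n-1) a_n at x^n.
-4 x y'(x) contributes -4 n a_n at x^n.
-6 y(x) contributes -6 a_n at x^n.
Matching x^n: (n+2)(n+1) a_{n+2} + (n(n-1) - 4 n - 6) a_n = 0.
Thus a_{n+2} = (-n(n-1) + 4 n + 6) / ((n+1)(n+2)) * a_n.

Check with a_0 = 1, a_1 = 2 (apply the recurrence for n = 0, 1, 2, 3): a_0 = 1, a_1 = 2, a_2 = 3, a_3 = 10/3, a_4 = 3, a_5 = 2.

a_(n+2) = (-n(n-1) + 4 n + 6) / ((n+1)(n+2)) * a_n; check: a_0 = 1, a_1 = 2, a_2 = 3, a_3 = 10/3, a_4 = 3, a_5 = 2


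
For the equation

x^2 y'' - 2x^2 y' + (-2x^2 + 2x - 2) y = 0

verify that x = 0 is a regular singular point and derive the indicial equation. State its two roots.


Divide by x^2 to reach normal form y'' + P_1(x) y' + P_2(x) y = 0 with P_1(x) = -2 and P_2(x) = -2 + 2/x - 2/x^2.
x = 0 is a singular point because the y-coefficient -2 + 2/x - 2/x^2 has a pole at x = 0.
It is a regular singular point because x P_1(x) = p(x) = -2x and x^2 P_2(x) = q(x) = -2x^2 + 2x - 2 are polynomials, hence analytic at x = 0.
p(0) = 0,  q(0) = -2.
Indicial equation: r(r-1) + p(0) r + q(0) = 0, i.e. r^2 + (p(0) - 1) r + q(0) = 0, i.e. r^2 - 1 r - 2 = 0.
Discriminant: (-1)^2 - 4(-2) = 9, so r = (1 ± 3)/2.
Solving: r_1 = 2, r_2 = -1.

indicial: r^2 - 1 r - 2 = 0; roots r_1 = 2, r_2 = -1


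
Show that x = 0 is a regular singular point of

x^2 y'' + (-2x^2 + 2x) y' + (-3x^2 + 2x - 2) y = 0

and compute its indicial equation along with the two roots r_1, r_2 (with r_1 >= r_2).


Divide by x^2 to reach normal form y'' + P_1(x) y' + P_2(x) y = 0 with P_1(x) = -2 + 2/x and P_2(x) = -3 + 2/x - 2/x^2.
x = 0 is a singular point because the y'-coefficient -2 + 2/x has a pole at x = 0 and the y-coefficient -3 + 2/x - 2/x^2 has a pole at x = 0.
It is a regular singular point because x P_1(x) = p(x) = 2 - 2x and x^2 P_2(x) = q(x) = -3x^2 + 2x - 2 are polynomials, hence analytic at x = 0.
p(0) = 2,  q(0) = -2.
Indicial equation: r(r-1) + p(0) r + q(0) = 0, i.e. r^2 + (p(0) - 1) r + q(0) = 0, i.e. r^2 + 1 r - 2 = 0.
Discriminant: (1)^2 - 4(-2) = 9, so r = (-1 ± 3)/2.
Solving: r_1 = 1, r_2 = -2.

indicial: r^2 + 1 r - 2 = 0; roots r_1 = 1, r_2 = -2


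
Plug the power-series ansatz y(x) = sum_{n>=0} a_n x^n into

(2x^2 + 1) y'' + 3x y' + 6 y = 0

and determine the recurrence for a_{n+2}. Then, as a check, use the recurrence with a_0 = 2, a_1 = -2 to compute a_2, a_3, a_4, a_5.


Substitute y = sum_n a_n x^n.
(1 + 2 x^2) y'' contributes (n+2)(n+1) a_{n+2} + 2 n(n-1) a_n at x^n.
3 x y'(x) contributes 3 n a_n at x^n.
6 y(x) contributes 6 a_n at x^n.
Matching x^n: (n+2)(n+1) a_{n+2} + (2 n(n-1) + 3 n + 6) a_n = 0.
Thus a_{n+2} = (-2 n(n-1) - 3 n - 6) / ((n+1)(n+2)) * a_n.

Check with a_0 = 2, a_1 = -2 (apply the recurrence for n = 0, 1, 2, 3): a_0 = 2, a_1 = -2, a_2 = -6, a_3 = 3, a_4 = 8, a_5 = -81/20.

a_(n+2) = (-2 n(n-1) - 3 n - 6) / ((n+1)(n+2)) * a_n; check: a_0 = 2, a_1 = -2, a_2 = -6, a_3 = 3, a_4 = 8, a_5 = -81/20


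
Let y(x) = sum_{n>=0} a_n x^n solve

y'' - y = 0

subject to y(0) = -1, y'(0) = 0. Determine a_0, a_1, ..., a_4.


Ansatz: y(x) = sum_{n>=0} a_n x^n, so y'(x) = sum_{n>=1} n a_n x^(n-1) and y''(x) = sum_{n>=2} n(n-1) a_n x^(n-2).
Substitute into P(x) y'' + Q(x) y' + R(x) y = 0 with P(x) = 1, Q(x) = 0, R(x) = -1, and match powers of x.
Initial conditions: a_0 = -1, a_1 = 0.
Setting the coefficient of each power of x to zero and solving order by order (substituting the coefficients already found):
  x^0: 2 a_2 - a_0 = 0  ->  2 a_2 = a_0 = -1  ->  a_2 = -1/2
  x^1: 6 a_3 - a_1 = 0  ->  6 a_3 = a_1 = 0  ->  a_3 = 0
  x^2: 12 a_4 - a_2 = 0  ->  12 a_4 = a_2 = -1/2  ->  a_4 = -1/24
Truncated series: y(x) = -1 - (1/2) x^2 - (1/24) x^4 + O(x^5).

a_0 = -1; a_1 = 0; a_2 = -1/2; a_3 = 0; a_4 = -1/24


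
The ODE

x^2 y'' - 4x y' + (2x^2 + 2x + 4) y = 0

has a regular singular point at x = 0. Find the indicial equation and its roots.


Divide by x^2 to reach normal form y'' + P_1(x) y' + P_2(x) y = 0 with P_1(x) = -4/x and P_2(x) = 2 + 2/x + 4/x^2.
x = 0 is a singular point because the y'-coefficient -4/x has a pole at x = 0 and the y-coefficient 2 + 2/x + 4/x^2 has a pole at x = 0.
It is a regular singular point because x P_1(x) = p(x) = -4 and x^2 P_2(x) = q(x) = 2x^2 + 2x + 4 are polynomials, hence analytic at x = 0.
p(0) = -4,  q(0) = 4.
Indicial equation: r(r-1) + p(0) r + q(0) = 0, i.e. r^2 + (p(0) - 1) r + q(0) = 0, i.e. r^2 - 5 r + 4 = 0.
Discriminant: (-5)^2 - 4(4) = 9, so r = (5 ± 3)/2.
Solving: r_1 = 4, r_2 = 1.

indicial: r^2 - 5 r + 4 = 0; roots r_1 = 4, r_2 = 1


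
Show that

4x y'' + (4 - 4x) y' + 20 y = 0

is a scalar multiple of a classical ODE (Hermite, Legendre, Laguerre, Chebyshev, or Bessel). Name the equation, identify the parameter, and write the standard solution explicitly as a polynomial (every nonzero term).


All three coefficients share the factor 4; dividing through by 4 gives  x y'' + (1 - x) y' + 5 y = 0.
This matches the Laguerre equation x y'' + (1 - x) y' + n y = 0 with n = 5; the polynomial solution is L_5(x).
With y = sum_k a_k x^k, matching x^k gives (k+1)k a_{k+1} + (k+1) a_{k+1} - k a_k + n a_k = 0, i.e. (k+1)^2 a_{k+1} = (k - n) a_k = (k - 5) a_k. The right side vanishes at k = 5, so the series terminates at degree 5.
Standard normalization L_n(0) = 1 gives a_0 = 1. Work upward with a_{k+1} = (k - 5) a_k / (k+1)^2:
  a_1 = (0 - 5)(1) / 1^2 = -5/1 = -5
  a_2 = (1 - 5)(-5) / 2^2 = 20/4 = 5
  a_3 = (2 - 5)(5) / 3^2 = -15/9 = -5/3
  a_4 = (3 - 5)(-5/3) / 4^2 = (10/3)/16 = 5/24
  a_5 = (4 - 5)(5/24) / 5^2 = (-5/24)/25 = -1/120
Hence L_5(x) = -x^5/120 + 5 x^4/24 - 5 x^3/3 + 5 x^2 - 5 x + 1.

L_5(x); series = -x^5/120 + 5 x^4/24 - 5 x^3/3 + 5 x^2 - 5 x + 1


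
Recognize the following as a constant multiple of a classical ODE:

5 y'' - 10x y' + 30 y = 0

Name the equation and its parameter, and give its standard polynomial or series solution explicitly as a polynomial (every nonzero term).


All three coefficients share the factor 5; dividing through by 5 gives  y'' - 2x y' + 6 y = 0.
This matches the Hermite equation y'' - 2x y' + 2n y = 0 with 2n = 6, so n = 3; the polynomial solution is H_3(x).
With y = sum_k a_k x^k, matching x^k gives (k+2)(k+1) a_{k+2} = 2(k - n) a_k = 2(k - 3) a_k. The right side vanishes at k = 3, so the series with the parity of 3 terminates at degree 3.
Standard normalization: leading coefficient of H_n is 2^n, so a_3 = 2^3 = 8. Work downward with a_k = (k+1)(k+2) a_{k+2} / (2(k - n)):
  a_1 = (2)(3)(8) / (2(1 - 3)) = 48/(-4) = -12
Hence H_3(x) = 8 x^3 - 12 x.

H_3(x); series = 8 x^3 - 12 x


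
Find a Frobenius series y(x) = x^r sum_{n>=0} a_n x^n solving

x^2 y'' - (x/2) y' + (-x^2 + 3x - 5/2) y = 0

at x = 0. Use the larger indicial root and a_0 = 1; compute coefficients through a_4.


Write in Frobenius form y'' + (p(x)/x) y' + (q(x)/x^2) y = 0:
  p(x) = -1/2,  q(x) = -x^2 + 3x - 5/2.
Indicial equation: r(r-1) + (-1/2) r + (-5/2) = 0 -> roots r_1 = 5/2, r_2 = -1.
Take r = r_1 = 5/2. Let y(x) = x^r sum_{n>=0} a_n x^n with a_0 = 1.
Substitute y = x^r sum a_n x^n and match x^{r+n}. The recurrence is
  D(n) a_n + 3 a_{n-1} - 1 a_{n-2} = 0,  where D(n) = (r+n)(r+n-1) + (-1/2)(r+n) + (-5/2).
  a_n = [-3 a_{n-1} + 1 a_{n-2}] / D(n).
Since the indicial polynomial factors as (r - r_1)(r - r_2), D(n) = (r_1 + n - r_1)(r_1 + n - r_2) = n(n + 7/2).
Evaluating step by step (a_0 = 1):
  n = 1: D(1) = 1(1 + 7/2) = 9/2; numerator = -3(1) = -3; a_1 = (-3)/(9/2) = -2/3
  n = 2: D(2) = 2(2 + 7/2) = 11; numerator = -3(-2/3) + 1(1) = 3; a_2 = (3)/(11) = 3/11
  n = 3: D(3) = 3(3 + 7/2) = 39/2; numerator = -3(3/11) + 1(-2/3) = -49/33; a_3 = (-49/33)/(39/2) = -98/1287
  n = 4: D(4) = 4(4 + 7/2) = 30; numerator = -3(-98/1287) + 1(3/11) = 215/429; a_4 = (215/429)/(30) = 43/2574

r = 5/2; a_0 = 1; a_1 = -2/3; a_2 = 3/11; a_3 = -98/1287; a_4 = 43/2574


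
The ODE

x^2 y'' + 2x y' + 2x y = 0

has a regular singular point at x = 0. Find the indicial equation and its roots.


Divide by x^2 to reach normal form y'' + P_1(x) y' + P_2(x) y = 0 with P_1(x) = 2/x and P_2(x) = 2/x.
x = 0 is a singular point because the y'-coefficient 2/x has a pole at x = 0 and the y-coefficient 2/x has a pole at x = 0.
It is a regular singular point because x P_1(x) = p(x) = 2 and x^2 P_2(x) = q(x) = 2x are polynomials, hence analytic at x = 0.
p(0) = 2,  q(0) = 0.
Indicial equation: r(r-1) + p(0) r + q(0) = 0, i.e. r^2 + (p(0) - 1) r + q(0) = 0, i.e. r^2 + 1 r = 0.
Discriminant: (1)^2 - 4(0) = 1, so r = (-1 ± 1)/2.
Solving: r_1 = 0, r_2 = -1.

indicial: r^2 + 1 r = 0; roots r_1 = 0, r_2 = -1


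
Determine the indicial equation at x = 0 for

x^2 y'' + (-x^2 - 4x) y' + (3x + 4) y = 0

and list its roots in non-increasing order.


Divide by x^2 to reach normal form y'' + P_1(x) y' + P_2(x) y = 0 with P_1(x) = -1 - 4/x and P_2(x) = 3/x + 4/x^2.
x = 0 is a singular point because the y'-coefficient -1 - 4/x has a pole at x = 0 and the y-coefficient 3/x + 4/x^2 has a pole at x = 0.
It is a regular singular point because x P_1(x) = p(x) = -x - 4 and x^2 P_2(x) = q(x) = 3x + 4 are polynomials, hence analytic at x = 0.
p(0) = -4,  q(0) = 4.
Indicial equation: r(r-1) + p(0) r + q(0) = 0, i.e. r^2 + (p(0) - 1) r + q(0) = 0, i.e. r^2 - 5 r + 4 = 0.
Discriminant: (-5)^2 - 4(4) = 9, so r = (5 ± 3)/2.
Solving: r_1 = 4, r_2 = 1.

indicial: r^2 - 5 r + 4 = 0; roots r_1 = 4, r_2 = 1


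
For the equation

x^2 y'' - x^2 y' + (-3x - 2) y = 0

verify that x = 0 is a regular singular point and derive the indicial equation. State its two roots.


Divide by x^2 to reach normal form y'' + P_1(x) y' + P_2(x) y = 0 with P_1(x) = -1 and P_2(x) = -3/x - 2/x^2.
x = 0 is a singular point because the y-coefficient -3/x - 2/x^2 has a pole at x = 0.
It is a regular singular point because x P_1(x) = p(x) = -x and x^2 P_2(x) = q(x) = -3x - 2 are polynomials, hence analytic at x = 0.
p(0) = 0,  q(0) = -2.
Indicial equation: r(r-1) + p(0) r + q(0) = 0, i.e. r^2 + (p(0) - 1) r + q(0) = 0, i.e. r^2 - 1 r - 2 = 0.
Discriminant: (-1)^2 - 4(-2) = 9, so r = (1 ± 3)/2.
Solving: r_1 = 2, r_2 = -1.

indicial: r^2 - 1 r - 2 = 0; roots r_1 = 2, r_2 = -1


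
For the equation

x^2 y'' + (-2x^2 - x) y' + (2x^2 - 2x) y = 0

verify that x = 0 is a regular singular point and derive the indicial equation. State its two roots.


Divide by x^2 to reach normal form y'' + P_1(x) y' + P_2(x) y = 0 with P_1(x) = -2 - 1/x and P_2(x) = 2 - 2/x.
x = 0 is a singular point because the y'-coefficient -2 - 1/x has a pole at x = 0 and the y-coefficient 2 - 2/x has a pole at x = 0.
It is a regular singular point because x P_1(x) = p(x) = -2x - 1 and x^2 P_2(x) = q(x) = 2x^2 - 2x are polynomials, hence analytic at x = 0.
p(0) = -1,  q(0) = 0.
Indicial equation: r(r-1) + p(0) r + q(0) = 0, i.e. r^2 + (p(0) - 1) r + q(0) = 0, i.e. r^2 - 2 r = 0.
Discriminant: (-2)^2 - 4(0) = 4, so r = (2 ± 2)/2.
Solving: r_1 = 2, r_2 = 0.

indicial: r^2 - 2 r = 0; roots r_1 = 2, r_2 = 0


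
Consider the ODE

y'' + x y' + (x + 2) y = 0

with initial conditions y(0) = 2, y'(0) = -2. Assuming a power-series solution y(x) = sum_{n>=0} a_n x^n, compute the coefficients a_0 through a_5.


Ansatz: y(x) = sum_{n>=0} a_n x^n, so y'(x) = sum_{n>=1} n a_n x^(n-1) and y''(x) = sum_{n>=2} n(n-1) a_n x^(n-2).
Substitute into P(x) y'' + Q(x) y' + R(x) y = 0 with P(x) = 1, Q(x) = x, R(x) = x + 2, and match powers of x.
Initial conditions: a_0 = 2, a_1 = -2.
Setting the coefficient of each power of x to zero and solving order by order (substituting the coefficients already found):
  x^0: 2 a_2 + 2 a_0 = 0  ->  2 a_2 = -2 a_0 = -4  ->  a_2 = -2
  x^1: 6 a_3 + 3 a_1 + a_0 = 0  ->  6 a_3 = -3 a_1 - a_0 = 4  ->  a_3 = 2/3
  x^2: 12 a_4 + 4 a_2 + a_1 = 0  ->  12 a_4 = -4 a_2 - a_1 = 10  ->  a_4 = 5/6
  x^3: 20 a_5 + 5 a_3 + a_2 = 0  ->  20 a_5 = -5 a_3 - a_2 = -4/3  ->  a_5 = -1/15
Truncated series: y(x) = 2 - 2 x - 2 x^2 + (2/3) x^3 + (5/6) x^4 - (1/15) x^5 + O(x^6).

a_0 = 2; a_1 = -2; a_2 = -2; a_3 = 2/3; a_4 = 5/6; a_5 = -1/15


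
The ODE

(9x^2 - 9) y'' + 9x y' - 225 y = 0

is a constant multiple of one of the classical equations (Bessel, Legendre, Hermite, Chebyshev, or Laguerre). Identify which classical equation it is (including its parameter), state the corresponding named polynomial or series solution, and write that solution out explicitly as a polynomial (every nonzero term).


All three coefficients share the factor -9; dividing through by -9 gives  (1 - x^2) y'' - x y' + 25 y = 0.
This matches the Chebyshev equation (1 - x^2) y'' - x y' + n^2 y = 0 (note the -x y' term, not -2x y') with n^2 = 25, so n = 5; the polynomial solution is T_5(x).
With y = sum_k a_k x^k, matching x^k gives (k+2)(k+1) a_{k+2} = (k^2 - n^2) a_k = (k - 5)(k + 5) a_k. The right side vanishes at k = 5, so the series with the parity of 5 terminates at degree 5.
Standard normalization: leading coefficient of T_n is 2^(n-1), so a_5 = 2^4 = 16. Work downward with a_k = (k+1)(k+2) a_{k+2} / ((k - 5)(k + 5)):
  a_3 = (4)(5)(16) / ((3 - 5)(3 + 5)) = 320/(-16) = -20
  a_1 = (2)(3)(-20) / ((1 - 5)(1 + 5)) = -120/(-24) = 5
Hence T_5(x) = 16 x^5 - 20 x^3 + 5 x.

T_5(x); series = 16 x^5 - 20 x^3 + 5 x


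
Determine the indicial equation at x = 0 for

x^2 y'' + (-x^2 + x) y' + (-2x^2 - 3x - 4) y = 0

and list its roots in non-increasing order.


Divide by x^2 to reach normal form y'' + P_1(x) y' + P_2(x) y = 0 with P_1(x) = -1 + 1/x and P_2(x) = -2 - 3/x - 4/x^2.
x = 0 is a singular point because the y'-coefficient -1 + 1/x has a pole at x = 0 and the y-coefficient -2 - 3/x - 4/x^2 has a pole at x = 0.
It is a regular singular point because x P_1(x) = p(x) = 1 - x and x^2 P_2(x) = q(x) = -2x^2 - 3x - 4 are polynomials, hence analytic at x = 0.
p(0) = 1,  q(0) = -4.
Indicial equation: r(r-1) + p(0) r + q(0) = 0, i.e. r^2 + (p(0) - 1) r + q(0) = 0, i.e. r^2 - 4 = 0.
Discriminant: (0)^2 - 4(-4) = 16, so r = (0 ± 4)/2.
Solving: r_1 = 2, r_2 = -2.

indicial: r^2 - 4 = 0; roots r_1 = 2, r_2 = -2


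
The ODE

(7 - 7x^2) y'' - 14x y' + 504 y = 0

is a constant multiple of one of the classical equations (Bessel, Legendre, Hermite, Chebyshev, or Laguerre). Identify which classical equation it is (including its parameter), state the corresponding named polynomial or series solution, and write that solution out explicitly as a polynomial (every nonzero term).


All three coefficients share the factor 7; dividing through by 7 gives  (1 - x^2) y'' - 2x y' + 72 y = 0.
This matches the Legendre equation (1 - x^2) y'' - 2x y' + n(n+1) y = 0 (note the -2x y' term) with n(n+1) = 72, so n = 8; the polynomial solution is P_8(x).
With y = sum_k a_k x^k, matching x^k gives (k+2)(k+1) a_{k+2} = [k(k+1) - n(n+1)] a_k = (k - 8)(k + 9) a_k. The right side vanishes at k = 8, so the series with the parity of 8 terminates at degree 8.
Standard normalization (P_n(1) = 1): leading coefficient (2n)!/(2^n (n!)^2) = 20922789888000/(256*1625702400) = 6435/128, so a_8 = 6435/128. Work downward with a_k = (k+1)(k+2) a_{k+2} / ((k - 8)(k + 9)):
  a_6 = (7)(8)(6435/128) / ((6 - 8)(6 + 9)) = (45045/16)/(-30) = -3003/32
  a_4 = (5)(6)(-3003/32) / ((4 - 8)(4 + 9)) = (-45045/16)/(-52) = 3465/64
  a_2 = (3)(4)(3465/64) / ((2 - 8)(2 + 9)) = (10395/16)/(-66) = -315/32
  a_0 = (1)(2)(-315/32) / ((0 - 8)(0 + 9)) = (-315/16)/(-72) = 35/128
Hence P_8(x) = 6435 x^8/128 - 3003 x^6/32 + 3465 x^4/64 - 315 x^2/32 + 35/128.

P_8(x); series = 6435 x^8/128 - 3003 x^6/32 + 3465 x^4/64 - 315 x^2/32 + 35/128


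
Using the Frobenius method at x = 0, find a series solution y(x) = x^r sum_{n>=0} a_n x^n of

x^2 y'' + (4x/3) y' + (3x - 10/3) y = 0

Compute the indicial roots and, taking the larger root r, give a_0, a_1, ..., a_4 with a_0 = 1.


Write in Frobenius form y'' + (p(x)/x) y' + (q(x)/x^2) y = 0:
  p(x) = 4/3,  q(x) = 3x - 10/3.
Indicial equation: r(r-1) + (4/3) r + (-10/3) = 0 -> roots r_1 = 5/3, r_2 = -2.
Take r = r_1 = 5/3. Let y(x) = x^r sum_{n>=0} a_n x^n with a_0 = 1.
Substitute y = x^r sum a_n x^n and match x^{r+n}. The recurrence is
  D(n) a_n + 3 a_{n-1} = 0,  where D(n) = (r+n)(r+n-1) + (4/3)(r+n) + (-10/3).
  a_n = -3 / D(n) * a_{n-1}.
Since the indicial polynomial factors as (r - r_1)(r - r_2), D(n) = (r_1 + n - r_1)(r_1 + n - r_2) = n(n + 11/3).
Evaluating step by step (a_0 = 1):
  n = 1: D(1) = 1(1 + 11/3) = 14/3; numerator = -3(1) = -3; a_1 = (-3)/(14/3) = -9/14
  n = 2: D(2) = 2(2 + 11/3) = 34/3; numerator = -3(-9/14) = 27/14; a_2 = (27/14)/(34/3) = 81/476
  n = 3: D(3) = 3(3 + 11/3) = 20; numerator = -3(81/476) = -243/476; a_3 = (-243/476)/(20) = -243/9520
  n = 4: D(4) = 4(4 + 11/3) = 92/3; numerator = -3(-243/9520) = 729/9520; a_4 = (729/9520)/(92/3) = 2187/875840

r = 5/3; a_0 = 1; a_1 = -9/14; a_2 = 81/476; a_3 = -243/9520; a_4 = 2187/875840


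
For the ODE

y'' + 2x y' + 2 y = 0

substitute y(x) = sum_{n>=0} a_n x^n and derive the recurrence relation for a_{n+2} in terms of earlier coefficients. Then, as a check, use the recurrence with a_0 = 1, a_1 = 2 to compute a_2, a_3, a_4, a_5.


Substitute y = sum_n a_n x^n.
y''(x) has coefficient (n+2)(n+1) a_{n+2} at x^n;
2 x y'(x) has coefficient 2 n a_n at x^n (shift);
2 y(x) has coefficient 2 a_n at x^n.
Matching x^n: (n+2)(n+1) a_{n+2} + (2n + 2) a_n = 0.
Thus a_{n+2} = (-2n - 2) / ((n+1)(n+2)) * a_n.

Check with a_0 = 1, a_1 = 2 (apply the recurrence for n = 0, 1, 2, 3): a_0 = 1, a_1 = 2, a_2 = -1, a_3 = -4/3, a_4 = 1/2, a_5 = 8/15.

a_(n+2) = (-2n - 2) / ((n+1)(n+2)) * a_n; check: a_0 = 1, a_1 = 2, a_2 = -1, a_3 = -4/3, a_4 = 1/2, a_5 = 8/15


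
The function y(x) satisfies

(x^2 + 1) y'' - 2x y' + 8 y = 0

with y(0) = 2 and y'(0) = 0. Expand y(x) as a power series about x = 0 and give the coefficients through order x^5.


Ansatz: y(x) = sum_{n>=0} a_n x^n, so y'(x) = sum_{n>=1} n a_n x^(n-1) and y''(x) = sum_{n>=2} n(n-1) a_n x^(n-2).
Substitute into P(x) y'' + Q(x) y' + R(x) y = 0 with P(x) = x^2 + 1, Q(x) = -2x, R(x) = 8, and match powers of x.
Initial conditions: a_0 = 2, a_1 = 0.
Setting the coefficient of each power of x to zero and solving order by order (substituting the coefficients already found):
  x^0: 2 a_2 + 8 a_0 = 0  ->  2 a_2 = -8 a_0 = -16  ->  a_2 = -8
  x^1: 6 a_3 + 6 a_1 = 0  ->  6 a_3 = -6 a_1 = 0  ->  a_3 = 0
  x^2: 12 a_4 + 6 a_2 = 0  ->  12 a_4 = -6 a_2 = 48  ->  a_4 = 4
  x^3: 20 a_5 + 8 a_3 = 0  ->  20 a_5 = -8 a_3 = 0  ->  a_5 = 0
Truncated series: y(x) = 2 - 8 x^2 + 4 x^4 + O(x^6).

a_0 = 2; a_1 = 0; a_2 = -8; a_3 = 0; a_4 = 4; a_5 = 0


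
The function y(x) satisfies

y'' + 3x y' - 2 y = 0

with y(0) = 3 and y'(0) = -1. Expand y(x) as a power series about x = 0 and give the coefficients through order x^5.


Ansatz: y(x) = sum_{n>=0} a_n x^n, so y'(x) = sum_{n>=1} n a_n x^(n-1) and y''(x) = sum_{n>=2} n(n-1) a_n x^(n-2).
Substitute into P(x) y'' + Q(x) y' + R(x) y = 0 with P(x) = 1, Q(x) = 3x, R(x) = -2, and match powers of x.
Initial conditions: a_0 = 3, a_1 = -1.
Setting the coefficient of each power of x to zero and solving order by order (substituting the coefficients already found):
  x^0: 2 a_2 - 2 a_0 = 0  ->  2 a_2 = 2 a_0 = 6  ->  a_2 = 3
  x^1: 6 a_3 + a_1 = 0  ->  6 a_3 = -a_1 = 1  ->  a_3 = 1/6
  x^2: 12 a_4 + 4 a_2 = 0  ->  12 a_4 = -4 a_2 = -12  ->  a_4 = -1
  x^3: 20 a_5 + 7 a_3 = 0  ->  20 a_5 = -7 a_3 = -7/6  ->  a_5 = -7/120
Truncated series: y(x) = 3 - x + 3 x^2 + (1/6) x^3 - x^4 - (7/120) x^5 + O(x^6).

a_0 = 3; a_1 = -1; a_2 = 3; a_3 = 1/6; a_4 = -1; a_5 = -7/120


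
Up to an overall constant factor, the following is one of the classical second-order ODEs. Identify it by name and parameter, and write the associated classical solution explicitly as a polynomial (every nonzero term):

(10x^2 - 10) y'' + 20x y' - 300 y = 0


All three coefficients share the factor -10; dividing through by -10 gives  (1 - x^2) y'' - 2x y' + 30 y = 0.
This matches the Legendre equation (1 - x^2) y'' - 2x y' + n(n+1) y = 0 (note the -2x y' term) with n(n+1) = 30, so n = 5; the polynomial solution is P_5(x).
With y = sum_k a_k x^k, matching x^k gives (k+2)(k+1) a_{k+2} = [k(k+1) - n(n+1)] a_k = (k - 5)(k + 6) a_k. The right side vanishes at k = 5, so the series with the parity of 5 terminates at degree 5.
Standard normalization (P_n(1) = 1): leading coefficient (2n)!/(2^n (n!)^2) = 3628800/(32*14400) = 63/8, so a_5 = 63/8. Work downward with a_k = (k+1)(k+2) a_{k+2} / ((k - 5)(k + 6)):
  a_3 = (4)(5)(63/8) / ((3 - 5)(3 + 6)) = (315/2)/(-18) = -35/4
  a_1 = (2)(3)(-35/4) / ((1 - 5)(1 + 6)) = (-105/2)/(-28) = 15/8
Hence P_5(x) = 63 x^5/8 - 35 x^3/4 + 15 x/8.

P_5(x); series = 63 x^5/8 - 35 x^3/4 + 15 x/8


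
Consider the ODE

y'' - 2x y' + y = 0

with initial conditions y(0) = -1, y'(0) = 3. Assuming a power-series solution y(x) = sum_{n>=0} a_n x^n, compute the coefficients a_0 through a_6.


Ansatz: y(x) = sum_{n>=0} a_n x^n, so y'(x) = sum_{n>=1} n a_n x^(n-1) and y''(x) = sum_{n>=2} n(n-1) a_n x^(n-2).
Substitute into P(x) y'' + Q(x) y' + R(x) y = 0 with P(x) = 1, Q(x) = -2x, R(x) = 1, and match powers of x.
Initial conditions: a_0 = -1, a_1 = 3.
Setting the coefficient of each power of x to zero and solving order by order (substituting the coefficients already found):
  x^0: 2 a_2 + a_0 = 0  ->  2 a_2 = -a_0 = 1  ->  a_2 = 1/2
  x^1: 6 a_3 - a_1 = 0  ->  6 a_3 = a_1 = 3  ->  a_3 = 1/2
  x^2: 12 a_4 - 3 a_2 = 0  ->  12 a_4 = 3 a_2 = 3/2  ->  a_4 = 1/8
  x^3: 20 a_5 - 5 a_3 = 0  ->  20 a_5 = 5 a_3 = 5/2  ->  a_5 = 1/8
  x^4: 30 a_6 - 7 a_4 = 0  ->  30 a_6 = 7 a_4 = 7/8  ->  a_6 = 7/240
Truncated series: y(x) = -1 + 3 x + (1/2) x^2 + (1/2) x^3 + (1/8) x^4 + (1/8) x^5 + (7/240) x^6 + O(x^7).

a_0 = -1; a_1 = 3; a_2 = 1/2; a_3 = 1/2; a_4 = 1/8; a_5 = 1/8; a_6 = 7/240


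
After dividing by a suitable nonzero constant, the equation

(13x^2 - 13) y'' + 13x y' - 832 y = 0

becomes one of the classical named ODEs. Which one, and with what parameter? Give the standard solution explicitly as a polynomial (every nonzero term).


All three coefficients share the factor -13; dividing through by -13 gives  (1 - x^2) y'' - x y' + 64 y = 0.
This matches the Chebyshev equation (1 - x^2) y'' - x y' + n^2 y = 0 (note the -x y' term, not -2x y') with n^2 = 64, so n = 8; the polynomial solution is T_8(x).
With y = sum_k a_k x^k, matching x^k gives (k+2)(k+1) a_{k+2} = (k^2 - n^2) a_k = (k - 8)(k + 8) a_k. The right side vanishes at k = 8, so the series with the parity of 8 terminates at degree 8.
Standard normalization: leading coefficient of T_n is 2^(n-1), so a_8 = 2^7 = 128. Work downward with a_k = (k+1)(k+2) a_{k+2} / ((k - 8)(k + 8)):
  a_6 = (7)(8)(128) / ((6 - 8)(6 + 8)) = 7168/(-28) = -256
  a_4 = (5)(6)(-256) / ((4 - 8)(4 + 8)) = -7680/(-48) = 160
  a_2 = (3)(4)(160) / ((2 - 8)(2 + 8)) = 1920/(-60) = -32
  a_0 = (1)(2)(-32) / ((0 - 8)(0 + 8)) = -64/(-64) = 1
Hence T_8(x) = 128 x^8 - 256 x^6 + 160 x^4 - 32 x^2 + 1.

T_8(x); series = 128 x^8 - 256 x^6 + 160 x^4 - 32 x^2 + 1


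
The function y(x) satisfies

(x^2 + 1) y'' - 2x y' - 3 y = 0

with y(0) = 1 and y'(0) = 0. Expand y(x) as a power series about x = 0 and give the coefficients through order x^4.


Ansatz: y(x) = sum_{n>=0} a_n x^n, so y'(x) = sum_{n>=1} n a_n x^(n-1) and y''(x) = sum_{n>=2} n(n-1) a_n x^(n-2).
Substitute into P(x) y'' + Q(x) y' + R(x) y = 0 with P(x) = x^2 + 1, Q(x) = -2x, R(x) = -3, and match powers of x.
Initial conditions: a_0 = 1, a_1 = 0.
Setting the coefficient of each power of x to zero and solving order by order (substituting the coefficients already found):
  x^0: 2 a_2 - 3 a_0 = 0  ->  2 a_2 = 3 a_0 = 3  ->  a_2 = 3/2
  x^1: 6 a_3 - 5 a_1 = 0  ->  6 a_3 = 5 a_1 = 0  ->  a_3 = 0
  x^2: 12 a_4 - 5 a_2 = 0  ->  12 a_4 = 5 a_2 = 15/2  ->  a_4 = 5/8
Truncated series: y(x) = 1 + (3/2) x^2 + (5/8) x^4 + O(x^5).

a_0 = 1; a_1 = 0; a_2 = 3/2; a_3 = 0; a_4 = 5/8
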